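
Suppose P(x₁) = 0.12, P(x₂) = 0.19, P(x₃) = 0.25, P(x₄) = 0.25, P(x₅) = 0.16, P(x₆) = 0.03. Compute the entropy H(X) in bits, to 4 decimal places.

2.3971 bits

H = −Σ pᵢ log₂ pᵢ.
−0.12·log₂(0.12) = 0.3671
−0.19·log₂(0.19) = 0.4552
−0.25·log₂(0.25) = 0.5000
−0.25·log₂(0.25) = 0.5000
−0.16·log₂(0.16) = 0.4230
−0.03·log₂(0.03) = 0.1518
Sum ≈ 2.3971 → 2.3971 bits.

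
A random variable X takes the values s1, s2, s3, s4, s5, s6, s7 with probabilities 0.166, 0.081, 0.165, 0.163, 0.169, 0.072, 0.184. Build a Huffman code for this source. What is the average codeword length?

2.8 bits/symbol

Repeatedly combine the two least-probable nodes; the expected code length is the sum of the merged weights.
merge 9/125 + 81/1000 → 153/1000
merge 153/1000 + 163/1000 → 79/250
merge 33/200 + 83/500 → 331/1000
merge 169/1000 + 23/125 → 353/1000
merge 79/250 + 331/1000 → 647/1000
merge 353/1000 + 647/1000 → 1
L = 153/1000 + 79/250 + 331/1000 + 353/1000 + 647/1000 + 1 = 14/5 = 2.8 bits/symbol.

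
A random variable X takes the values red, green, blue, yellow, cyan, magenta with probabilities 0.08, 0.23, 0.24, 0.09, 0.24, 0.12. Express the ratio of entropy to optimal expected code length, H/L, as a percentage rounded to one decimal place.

99.5%

Entropy H = −Σ p log₂ p ≈ 2.4472 bits.
Huffman merges: 2/25+9/100→17/100; 3/25+17/100→29/100; 23/100+6/25→47/100; 6/25+29/100→53/100; 47/100+53/100→1. L = 123/50 ≈ 2.4600.
Efficiency = H/L = 2.4472/2.4600 = 99.5%.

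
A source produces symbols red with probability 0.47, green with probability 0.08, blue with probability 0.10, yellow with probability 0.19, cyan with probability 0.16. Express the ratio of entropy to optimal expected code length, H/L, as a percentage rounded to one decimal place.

98.2%

Entropy H = −Σ p log₂ p ≈ 2.0139 bits.
Huffman merges: 2/25+1/10→9/50; 4/25+9/50→17/50; 19/100+17/50→53/100; 47/100+53/100→1. L = 41/20 ≈ 2.0500.
Efficiency = H/L = 2.0139/2.0500 = 98.2%.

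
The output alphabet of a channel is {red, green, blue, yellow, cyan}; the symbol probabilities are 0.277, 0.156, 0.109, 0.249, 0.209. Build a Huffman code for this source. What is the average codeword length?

Repeatedly combine the two least-probable nodes; the expected code length is the sum of the merged weights.
merge 109/1000 + 39/250 → 53/200
merge 209/1000 + 249/1000 → 229/500
merge 53/200 + 277/1000 → 271/500
merge 229/500 + 271/500 → 1
L = 53/200 + 229/500 + 271/500 + 1 = 453/200 = 2.265 bits/symbol.

2.265 bits/symbol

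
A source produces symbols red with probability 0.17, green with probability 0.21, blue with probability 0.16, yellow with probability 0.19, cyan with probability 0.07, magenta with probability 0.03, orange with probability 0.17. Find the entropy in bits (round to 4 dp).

H = −Σ pᵢ log₂ pᵢ.
−0.17·log₂(0.17) = 0.4346
−0.21·log₂(0.21) = 0.4728
−0.16·log₂(0.16) = 0.4230
−0.19·log₂(0.19) = 0.4552
−0.07·log₂(0.07) = 0.2686
−0.03·log₂(0.03) = 0.1518
−0.17·log₂(0.17) = 0.4346
Sum ≈ 2.6406 → 2.6406 bits.

2.6406 bits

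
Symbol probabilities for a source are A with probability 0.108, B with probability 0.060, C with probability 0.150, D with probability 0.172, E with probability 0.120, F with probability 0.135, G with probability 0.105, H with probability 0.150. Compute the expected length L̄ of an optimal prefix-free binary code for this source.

Repeatedly combine the two least-probable nodes; the expected code length is the sum of the merged weights.
merge 3/50 + 21/200 → 33/200
merge 27/250 + 3/25 → 57/250
merge 27/200 + 3/20 → 57/200
merge 3/20 + 33/200 → 63/200
merge 43/250 + 57/250 → 2/5
merge 57/200 + 63/200 → 3/5
merge 2/5 + 3/5 → 1
L = 33/200 + 57/250 + 57/200 + 63/200 + 2/5 + 3/5 + 1 = 2993/1000 = 2.993 bits/symbol.

2.993 bits/symbol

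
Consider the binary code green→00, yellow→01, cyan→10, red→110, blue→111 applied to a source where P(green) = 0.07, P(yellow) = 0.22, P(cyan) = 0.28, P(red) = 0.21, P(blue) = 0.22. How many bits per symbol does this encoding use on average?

L̄ = Σ pᵢ·ℓᵢ = 0.07·2 + 0.22·2 + 0.28·2 + 0.21·3 + 0.22·3 = 2.43 bits/symbol.

2.43 bits/symbol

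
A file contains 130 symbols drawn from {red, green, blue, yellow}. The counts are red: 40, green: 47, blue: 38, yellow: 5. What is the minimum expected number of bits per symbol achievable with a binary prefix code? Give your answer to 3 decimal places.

Probabilities are the counts divided by 130.
Repeatedly combine the two least-probable nodes; the expected code length is the sum of the merged weights.
merge 1/26 + 19/65 → 43/130
merge 4/13 + 43/130 → 83/130
merge 47/130 + 83/130 → 1
L = 43/130 + 83/130 + 1 = 128/65 ≈ 1.969 bits/symbol.

1.969 bits/symbol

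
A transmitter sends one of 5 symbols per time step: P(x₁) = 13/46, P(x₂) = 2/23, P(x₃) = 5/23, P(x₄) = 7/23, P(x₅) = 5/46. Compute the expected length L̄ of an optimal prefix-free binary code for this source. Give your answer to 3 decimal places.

2.196 bits/symbol

Repeatedly combine the two least-probable nodes; the expected code length is the sum of the merged weights.
merge 2/23 + 5/46 → 9/46
merge 9/46 + 5/23 → 19/46
merge 13/46 + 7/23 → 27/46
merge 19/46 + 27/46 → 1
L = 9/46 + 19/46 + 27/46 + 1 = 101/46 ≈ 2.196 bits/symbol.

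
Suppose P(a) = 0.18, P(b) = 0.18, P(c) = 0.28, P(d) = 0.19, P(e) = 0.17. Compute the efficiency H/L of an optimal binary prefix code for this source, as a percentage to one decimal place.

Entropy H = −Σ p log₂ p ≈ 2.2946 bits.
Huffman merges: 17/100+9/50→7/20; 9/50+19/100→37/100; 7/25+7/20→63/100; 37/100+63/100→1. L = 47/20 ≈ 2.3500.
Efficiency = H/L = 2.2946/2.3500 = 97.6%.

97.6%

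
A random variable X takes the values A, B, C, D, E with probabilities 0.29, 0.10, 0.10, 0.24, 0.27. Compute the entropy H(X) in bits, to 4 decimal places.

2.1864 bits

H = −Σ pᵢ log₂ pᵢ.
−0.29·log₂(0.29) = 0.5179
−0.10·log₂(0.10) = 0.3322
−0.10·log₂(0.10) = 0.3322
−0.24·log₂(0.24) = 0.4941
−0.27·log₂(0.27) = 0.5100
Sum ≈ 2.1864 → 2.1864 bits.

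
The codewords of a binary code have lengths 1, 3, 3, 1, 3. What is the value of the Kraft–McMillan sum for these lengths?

With common denominator 2^3 = 8: Σ 2^(−ℓᵢ) = 4/8 + 1/8 + 1/8 + 4/8 + 1/8 = 11/8 = 1.375.

1.375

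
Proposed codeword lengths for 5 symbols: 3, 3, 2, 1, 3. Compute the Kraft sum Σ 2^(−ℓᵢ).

1.125

With common denominator 2^3 = 8: Σ 2^(−ℓᵢ) = 1/8 + 1/8 + 2/8 + 4/8 + 1/8 = 9/8 = 1.125.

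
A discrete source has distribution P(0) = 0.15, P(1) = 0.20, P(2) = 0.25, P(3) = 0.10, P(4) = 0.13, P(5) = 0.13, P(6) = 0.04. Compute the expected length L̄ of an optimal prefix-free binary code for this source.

Repeatedly combine the two least-probable nodes; the expected code length is the sum of the merged weights.
merge 1/25 + 1/10 → 7/50
merge 13/100 + 13/100 → 13/50
merge 7/50 + 3/20 → 29/100
merge 1/5 + 1/4 → 9/20
merge 13/50 + 29/100 → 11/20
merge 9/20 + 11/20 → 1
L = 7/50 + 13/50 + 29/100 + 9/20 + 11/20 + 1 = 269/100 = 2.69 bits/symbol.

2.69 bits/symbol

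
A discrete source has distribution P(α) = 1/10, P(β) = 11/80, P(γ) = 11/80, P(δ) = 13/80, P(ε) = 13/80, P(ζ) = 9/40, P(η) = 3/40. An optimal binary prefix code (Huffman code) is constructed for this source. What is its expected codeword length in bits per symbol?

2.775 bits/symbol

Repeatedly combine the two least-probable nodes; the expected code length is the sum of the merged weights.
merge 3/40 + 1/10 → 7/40
merge 11/80 + 11/80 → 11/40
merge 13/80 + 13/80 → 13/40
merge 7/40 + 9/40 → 2/5
merge 11/40 + 13/40 → 3/5
merge 2/5 + 3/5 → 1
L = 7/40 + 11/40 + 13/40 + 2/5 + 3/5 + 1 = 111/40 = 2.775 bits/symbol.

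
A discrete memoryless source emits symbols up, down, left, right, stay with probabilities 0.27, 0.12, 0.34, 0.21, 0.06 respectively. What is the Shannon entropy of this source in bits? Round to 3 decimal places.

H = −Σ pᵢ log₂ pᵢ.
−0.27·log₂(0.27) = 0.5100
−0.12·log₂(0.12) = 0.3671
−0.34·log₂(0.34) = 0.5292
−0.21·log₂(0.21) = 0.4728
−0.06·log₂(0.06) = 0.2435
Sum ≈ 2.1226 → 2.123 bits.

2.123 bits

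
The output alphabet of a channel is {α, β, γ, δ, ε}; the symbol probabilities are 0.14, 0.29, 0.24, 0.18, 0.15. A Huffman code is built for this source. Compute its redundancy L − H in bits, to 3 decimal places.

0.025 bits

Entropy H = −Σ p log₂ p ≈ 2.2650 bits.
Huffman merges: 7/50+3/20→29/100; 9/50+6/25→21/50; 29/100+29/100→29/50; 21/50+29/50→1. L = 229/100 ≈ 2.2900.
L − H = 2.2900 − 2.2650 = 0.025 bits.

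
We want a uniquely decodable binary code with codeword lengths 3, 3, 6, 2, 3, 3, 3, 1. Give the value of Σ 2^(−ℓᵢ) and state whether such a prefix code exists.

With common denominator 2^6 = 64: Σ 2^(−ℓᵢ) = 8/64 + 8/64 + 1/64 + 16/64 + 8/64 + 8/64 + 8/64 + 32/64 = 89/64 = 1.390625.
Kraft's inequality requires Σ ≤ 1; here Σ = 1.390625 > 1, so no such prefix code exists.

1.390625; no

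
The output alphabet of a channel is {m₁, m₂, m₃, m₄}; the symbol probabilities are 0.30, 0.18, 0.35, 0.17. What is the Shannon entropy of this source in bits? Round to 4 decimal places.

1.9311 bits

H = −Σ pᵢ log₂ pᵢ.
−0.30·log₂(0.30) = 0.5211
−0.18·log₂(0.18) = 0.4453
−0.35·log₂(0.35) = 0.5301
−0.17·log₂(0.17) = 0.4346
Sum ≈ 1.9311 → 1.9311 bits.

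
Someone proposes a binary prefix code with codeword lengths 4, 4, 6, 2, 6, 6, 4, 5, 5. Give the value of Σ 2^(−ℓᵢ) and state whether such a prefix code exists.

0.546875; yes

With common denominator 2^6 = 64: Σ 2^(−ℓᵢ) = 4/64 + 4/64 + 1/64 + 16/64 + 1/64 + 1/64 + 4/64 + 2/64 + 2/64 = 35/64 = 0.546875.
Kraft's inequality requires Σ ≤ 1; here Σ = 0.546875 ≤ 1, so such a prefix code exists.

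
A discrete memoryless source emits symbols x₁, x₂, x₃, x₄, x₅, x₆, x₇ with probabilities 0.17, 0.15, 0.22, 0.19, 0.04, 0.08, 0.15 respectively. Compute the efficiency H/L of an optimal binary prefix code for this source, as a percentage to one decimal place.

98.5%

Entropy H = −Σ p log₂ p ≈ 2.6687 bits.
Huffman merges: 1/25+2/25→3/25; 3/25+3/20→27/100; 3/20+17/100→8/25; 19/100+11/50→41/100; 27/100+8/25→59/100; 41/100+59/100→1. L = 271/100 ≈ 2.7100.
Efficiency = H/L = 2.6687/2.7100 = 98.5%.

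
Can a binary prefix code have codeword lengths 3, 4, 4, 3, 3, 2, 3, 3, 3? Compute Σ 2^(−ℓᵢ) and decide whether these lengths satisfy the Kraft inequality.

1.125; no

With common denominator 2^4 = 16: Σ 2^(−ℓᵢ) = 2/16 + 1/16 + 1/16 + 2/16 + 2/16 + 4/16 + 2/16 + 2/16 + 2/16 = 18/16 = 1.125.
Kraft's inequality requires Σ ≤ 1; here Σ = 1.125 > 1, so no such prefix code exists.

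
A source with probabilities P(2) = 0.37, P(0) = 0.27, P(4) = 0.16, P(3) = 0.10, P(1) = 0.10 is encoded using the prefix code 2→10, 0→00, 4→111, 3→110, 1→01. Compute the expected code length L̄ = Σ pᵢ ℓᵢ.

L̄ = Σ pᵢ·ℓᵢ = 0.37·2 + 0.27·2 + 0.16·3 + 0.10·3 + 0.10·2 = 2.26 bits/symbol.

2.26 bits/symbol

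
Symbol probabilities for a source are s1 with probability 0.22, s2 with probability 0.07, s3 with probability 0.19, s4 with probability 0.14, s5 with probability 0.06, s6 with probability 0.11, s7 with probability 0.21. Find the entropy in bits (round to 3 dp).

2.668 bits

H = −Σ pᵢ log₂ pᵢ.
−0.22·log₂(0.22) = 0.4806
−0.07·log₂(0.07) = 0.2686
−0.19·log₂(0.19) = 0.4552
−0.14·log₂(0.14) = 0.3971
−0.06·log₂(0.06) = 0.2435
−0.11·log₂(0.11) = 0.3503
−0.21·log₂(0.21) = 0.4728
Sum ≈ 2.6681 → 2.668 bits.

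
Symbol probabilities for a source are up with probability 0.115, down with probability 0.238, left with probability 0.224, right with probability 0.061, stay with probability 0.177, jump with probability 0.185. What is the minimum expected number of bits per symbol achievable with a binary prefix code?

2.529 bits/symbol

Repeatedly combine the two least-probable nodes; the expected code length is the sum of the merged weights.
merge 61/1000 + 23/200 → 22/125
merge 22/125 + 177/1000 → 353/1000
merge 37/200 + 28/125 → 409/1000
merge 119/500 + 353/1000 → 591/1000
merge 409/1000 + 591/1000 → 1
L = 22/125 + 353/1000 + 409/1000 + 591/1000 + 1 = 2529/1000 = 2.529 bits/symbol.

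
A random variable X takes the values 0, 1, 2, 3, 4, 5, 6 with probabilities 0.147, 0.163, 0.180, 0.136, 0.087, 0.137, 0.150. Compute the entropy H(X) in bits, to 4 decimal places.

H = −Σ pᵢ log₂ pᵢ.
−0.147·log₂(0.147) = 0.4066
−0.163·log₂(0.163) = 0.4266
−0.180·log₂(0.180) = 0.4453
−0.136·log₂(0.136) = 0.3915
−0.087·log₂(0.087) = 0.3065
−0.137·log₂(0.137) = 0.3929
−0.150·log₂(0.150) = 0.4105
Sum ≈ 2.7799 → 2.7799 bits.

2.7799 bits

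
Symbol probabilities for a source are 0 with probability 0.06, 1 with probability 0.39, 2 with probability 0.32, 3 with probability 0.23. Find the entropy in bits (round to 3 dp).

H = −Σ pᵢ log₂ pᵢ.
−0.06·log₂(0.06) = 0.2435
−0.39·log₂(0.39) = 0.5298
−0.32·log₂(0.32) = 0.5260
−0.23·log₂(0.23) = 0.4877
Sum ≈ 1.7870 → 1.787 bits.

1.787 bits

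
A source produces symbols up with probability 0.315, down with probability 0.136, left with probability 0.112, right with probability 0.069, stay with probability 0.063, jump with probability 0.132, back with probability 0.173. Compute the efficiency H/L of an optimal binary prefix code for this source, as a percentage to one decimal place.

98.8%

Entropy H = −Σ p log₂ p ≈ 2.6111 bits.
Huffman merges: 63/1000+69/1000→33/250; 14/125+33/250→61/250; 33/250+17/125→67/250; 173/1000+61/250→417/1000; 67/250+63/200→583/1000; 417/1000+583/1000→1. L = 661/250 ≈ 2.6440.
Efficiency = H/L = 2.6111/2.6440 = 98.8%.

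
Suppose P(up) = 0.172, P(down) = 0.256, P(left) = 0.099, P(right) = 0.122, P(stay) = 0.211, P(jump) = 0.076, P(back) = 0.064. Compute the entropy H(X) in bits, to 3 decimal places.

H = −Σ pᵢ log₂ pᵢ.
−0.172·log₂(0.172) = 0.4368
−0.256·log₂(0.256) = 0.5032
−0.099·log₂(0.099) = 0.3303
−0.122·log₂(0.122) = 0.3703
−0.211·log₂(0.211) = 0.4736
−0.076·log₂(0.076) = 0.2826
−0.064·log₂(0.064) = 0.2538
Sum ≈ 2.6506 → 2.651 bits.

2.651 bits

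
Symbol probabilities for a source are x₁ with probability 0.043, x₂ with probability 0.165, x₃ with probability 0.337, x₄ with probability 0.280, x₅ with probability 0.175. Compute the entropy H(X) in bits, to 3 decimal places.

2.107 bits

H = −Σ pᵢ log₂ pᵢ.
−0.043·log₂(0.043) = 0.1952
−0.165·log₂(0.165) = 0.4289
−0.337·log₂(0.337) = 0.5288
−0.280·log₂(0.280) = 0.5142
−0.175·log₂(0.175) = 0.4401
Sum ≈ 2.1072 → 2.107 bits.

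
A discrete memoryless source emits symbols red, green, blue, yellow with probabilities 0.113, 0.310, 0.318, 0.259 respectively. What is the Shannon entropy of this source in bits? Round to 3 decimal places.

1.910 bits

H = −Σ pᵢ log₂ pᵢ.
−0.113·log₂(0.113) = 0.3555
−0.310·log₂(0.310) = 0.5238
−0.318·log₂(0.318) = 0.5256
−0.259·log₂(0.259) = 0.5048
Sum ≈ 1.9097 → 1.910 bits.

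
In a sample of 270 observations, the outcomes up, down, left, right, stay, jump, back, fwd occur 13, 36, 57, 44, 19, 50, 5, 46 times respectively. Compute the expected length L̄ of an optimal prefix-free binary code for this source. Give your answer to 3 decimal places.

2.807 bits/symbol

Probabilities are the counts divided by 270.
Repeatedly combine the two least-probable nodes; the expected code length is the sum of the merged weights.
merge 1/54 + 13/270 → 1/15
merge 1/15 + 19/270 → 37/270
merge 2/15 + 37/270 → 73/270
merge 22/135 + 23/135 → 1/3
merge 5/27 + 19/90 → 107/270
merge 73/270 + 1/3 → 163/270
merge 107/270 + 163/270 → 1
L = 1/15 + 37/270 + 73/270 + 1/3 + 107/270 + 163/270 + 1 = 379/135 ≈ 2.807 bits/symbol.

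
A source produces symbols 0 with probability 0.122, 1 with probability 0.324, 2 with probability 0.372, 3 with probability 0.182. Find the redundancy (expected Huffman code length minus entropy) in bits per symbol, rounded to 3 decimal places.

0.057 bits

Entropy H = −Σ p log₂ p ≈ 1.8751 bits.
Huffman merges: 61/500+91/500→38/125; 38/125+81/250→157/250; 93/250+157/250→1. L = 483/250 ≈ 1.9320.
L − H = 1.9320 − 1.8751 = 0.057 bits.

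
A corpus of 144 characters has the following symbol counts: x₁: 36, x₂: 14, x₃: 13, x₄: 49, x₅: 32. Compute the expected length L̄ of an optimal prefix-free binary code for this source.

2.1875 bits/symbol

Probabilities are the counts divided by 144.
Repeatedly combine the two least-probable nodes; the expected code length is the sum of the merged weights.
merge 13/144 + 7/72 → 3/16
merge 3/16 + 2/9 → 59/144
merge 1/4 + 49/144 → 85/144
merge 59/144 + 85/144 → 1
L = 3/16 + 59/144 + 85/144 + 1 = 35/16 = 2.1875 bits/symbol.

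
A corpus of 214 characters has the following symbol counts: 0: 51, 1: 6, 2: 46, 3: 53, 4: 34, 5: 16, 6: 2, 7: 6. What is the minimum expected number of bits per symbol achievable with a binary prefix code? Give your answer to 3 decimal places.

2.542 bits/symbol

Probabilities are the counts divided by 214.
Repeatedly combine the two least-probable nodes; the expected code length is the sum of the merged weights.
merge 1/107 + 3/107 → 4/107
merge 3/107 + 4/107 → 7/107
merge 7/107 + 8/107 → 15/107
merge 15/107 + 17/107 → 32/107
merge 23/107 + 51/214 → 97/214
merge 53/214 + 32/107 → 117/214
merge 97/214 + 117/214 → 1
L = 4/107 + 7/107 + 15/107 + 32/107 + 97/214 + 117/214 + 1 = 272/107 ≈ 2.542 bits/symbol.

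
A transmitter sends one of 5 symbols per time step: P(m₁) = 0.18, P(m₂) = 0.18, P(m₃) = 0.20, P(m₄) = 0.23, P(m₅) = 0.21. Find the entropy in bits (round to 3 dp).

2.315 bits

H = −Σ pᵢ log₂ pᵢ.
−0.18·log₂(0.18) = 0.4453
−0.18·log₂(0.18) = 0.4453
−0.20·log₂(0.20) = 0.4644
−0.23·log₂(0.23) = 0.4877
−0.21·log₂(0.21) = 0.4728
Sum ≈ 2.3155 → 2.315 bits.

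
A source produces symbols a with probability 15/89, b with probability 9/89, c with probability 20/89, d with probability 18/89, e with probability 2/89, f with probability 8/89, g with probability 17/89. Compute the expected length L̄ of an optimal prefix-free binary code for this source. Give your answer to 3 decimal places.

2.685 bits/symbol

Repeatedly combine the two least-probable nodes; the expected code length is the sum of the merged weights.
merge 2/89 + 8/89 → 10/89
merge 9/89 + 10/89 → 19/89
merge 15/89 + 17/89 → 32/89
merge 18/89 + 19/89 → 37/89
merge 20/89 + 32/89 → 52/89
merge 37/89 + 52/89 → 1
L = 10/89 + 19/89 + 32/89 + 37/89 + 52/89 + 1 = 239/89 ≈ 2.685 bits/symbol.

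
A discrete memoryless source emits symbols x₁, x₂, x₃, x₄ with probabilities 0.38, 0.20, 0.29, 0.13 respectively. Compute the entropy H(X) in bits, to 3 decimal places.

1.895 bits

H = −Σ pᵢ log₂ pᵢ.
−0.38·log₂(0.38) = 0.5305
−0.20·log₂(0.20) = 0.4644
−0.29·log₂(0.29) = 0.5179
−0.13·log₂(0.13) = 0.3826
Sum ≈ 1.8954 → 1.895 bits.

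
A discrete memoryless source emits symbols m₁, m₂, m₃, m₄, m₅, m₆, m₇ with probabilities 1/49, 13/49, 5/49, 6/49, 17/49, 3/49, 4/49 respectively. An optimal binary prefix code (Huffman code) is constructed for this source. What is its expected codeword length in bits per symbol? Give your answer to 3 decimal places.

Repeatedly combine the two least-probable nodes; the expected code length is the sum of the merged weights.
merge 1/49 + 3/49 → 4/49
merge 4/49 + 4/49 → 8/49
merge 5/49 + 6/49 → 11/49
merge 8/49 + 11/49 → 19/49
merge 13/49 + 17/49 → 30/49
merge 19/49 + 30/49 → 1
L = 4/49 + 8/49 + 11/49 + 19/49 + 30/49 + 1 = 121/49 ≈ 2.469 bits/symbol.

2.469 bits/symbol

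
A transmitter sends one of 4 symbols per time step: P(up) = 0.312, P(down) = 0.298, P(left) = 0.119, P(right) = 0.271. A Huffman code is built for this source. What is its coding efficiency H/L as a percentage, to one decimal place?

Entropy H = −Σ p log₂ p ≈ 1.9207 bits.
Huffman merges: 119/1000+271/1000→39/100; 149/500+39/125→61/100; 39/100+61/100→1. L = 2 ≈ 2.0000.
Efficiency = H/L = 1.9207/2.0000 = 96.0%.

96.0%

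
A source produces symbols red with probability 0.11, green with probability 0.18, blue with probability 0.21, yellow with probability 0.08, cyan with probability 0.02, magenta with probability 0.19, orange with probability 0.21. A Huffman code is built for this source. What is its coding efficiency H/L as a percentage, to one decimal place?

97.0%

Entropy H = −Σ p log₂ p ≈ 2.6009 bits.
Huffman merges: 1/50+2/25→1/10; 1/10+11/100→21/100; 9/50+19/100→37/100; 21/100+21/100→21/50; 21/100+37/100→29/50; 21/50+29/50→1. L = 67/25 ≈ 2.6800.
Efficiency = H/L = 2.6009/2.6800 = 97.0%.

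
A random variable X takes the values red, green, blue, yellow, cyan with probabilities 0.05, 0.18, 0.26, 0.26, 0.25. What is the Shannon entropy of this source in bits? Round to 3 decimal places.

2.172 bits

H = −Σ pᵢ log₂ pᵢ.
−0.05·log₂(0.05) = 0.2161
−0.18·log₂(0.18) = 0.4453
−0.26·log₂(0.26) = 0.5053
−0.26·log₂(0.26) = 0.5053
−0.25·log₂(0.25) = 0.5000
Sum ≈ 2.1720 → 2.172 bits.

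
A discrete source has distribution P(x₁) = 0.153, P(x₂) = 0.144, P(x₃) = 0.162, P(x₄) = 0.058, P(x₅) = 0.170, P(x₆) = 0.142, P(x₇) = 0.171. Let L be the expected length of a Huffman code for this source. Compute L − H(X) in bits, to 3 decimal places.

Entropy H = −Σ p log₂ p ≈ 2.7508 bits.
Huffman merges: 29/500+71/500→1/5; 18/125+153/1000→297/1000; 81/500+17/100→83/250; 171/1000+1/5→371/1000; 297/1000+83/250→629/1000; 371/1000+629/1000→1. L = 2829/1000 ≈ 2.8290.
L − H = 2.8290 − 2.7508 = 0.078 bits.

0.078 bits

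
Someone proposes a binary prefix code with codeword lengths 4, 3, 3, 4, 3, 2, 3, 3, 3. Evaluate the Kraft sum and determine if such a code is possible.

With common denominator 2^4 = 16: Σ 2^(−ℓᵢ) = 1/16 + 2/16 + 2/16 + 1/16 + 2/16 + 4/16 + 2/16 + 2/16 + 2/16 = 18/16 = 1.125.
Kraft's inequality requires Σ ≤ 1; here Σ = 1.125 > 1, so no such prefix code exists.

1.125; no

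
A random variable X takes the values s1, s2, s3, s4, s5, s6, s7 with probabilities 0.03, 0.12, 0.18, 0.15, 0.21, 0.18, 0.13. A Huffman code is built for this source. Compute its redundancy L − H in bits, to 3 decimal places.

0.085 bits

Entropy H = −Σ p log₂ p ≈ 2.6755 bits.
Huffman merges: 3/100+3/25→3/20; 13/100+3/20→7/25; 3/20+9/50→33/100; 9/50+21/100→39/100; 7/25+33/100→61/100; 39/100+61/100→1. L = 69/25 ≈ 2.7600.
L − H = 2.7600 − 2.6755 = 0.085 bits.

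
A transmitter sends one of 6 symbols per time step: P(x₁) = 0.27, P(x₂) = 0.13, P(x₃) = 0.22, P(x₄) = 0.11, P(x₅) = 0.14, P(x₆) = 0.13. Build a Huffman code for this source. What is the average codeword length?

2.51 bits/symbol

Repeatedly combine the two least-probable nodes; the expected code length is the sum of the merged weights.
merge 11/100 + 13/100 → 6/25
merge 13/100 + 7/50 → 27/100
merge 11/50 + 6/25 → 23/50
merge 27/100 + 27/100 → 27/50
merge 23/50 + 27/50 → 1
L = 6/25 + 27/100 + 23/50 + 27/50 + 1 = 251/100 = 2.51 bits/symbol.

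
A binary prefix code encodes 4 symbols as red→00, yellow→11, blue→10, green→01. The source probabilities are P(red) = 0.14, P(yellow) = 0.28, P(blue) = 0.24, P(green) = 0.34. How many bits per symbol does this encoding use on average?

2 bits/symbol

L̄ = Σ pᵢ·ℓᵢ = 0.14·2 + 0.28·2 + 0.24·2 + 0.34·2 = 2 bits/symbol.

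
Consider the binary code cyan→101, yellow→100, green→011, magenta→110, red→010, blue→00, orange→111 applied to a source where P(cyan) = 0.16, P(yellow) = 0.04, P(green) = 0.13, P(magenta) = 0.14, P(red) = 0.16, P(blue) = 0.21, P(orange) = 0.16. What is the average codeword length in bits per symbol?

L̄ = Σ pᵢ·ℓᵢ = 0.16·3 + 0.04·3 + 0.13·3 + 0.14·3 + 0.16·3 + 0.21·2 + 0.16·3 = 2.79 bits/symbol.

2.79 bits/symbol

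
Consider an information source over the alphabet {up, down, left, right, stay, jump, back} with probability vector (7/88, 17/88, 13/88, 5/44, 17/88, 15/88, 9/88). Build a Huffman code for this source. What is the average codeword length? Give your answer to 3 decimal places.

2.795 bits/symbol

Repeatedly combine the two least-probable nodes; the expected code length is the sum of the merged weights.
merge 7/88 + 9/88 → 2/11
merge 5/44 + 13/88 → 23/88
merge 15/88 + 2/11 → 31/88
merge 17/88 + 17/88 → 17/44
merge 23/88 + 31/88 → 27/44
merge 17/44 + 27/44 → 1
L = 2/11 + 23/88 + 31/88 + 17/44 + 27/44 + 1 = 123/44 ≈ 2.795 bits/symbol.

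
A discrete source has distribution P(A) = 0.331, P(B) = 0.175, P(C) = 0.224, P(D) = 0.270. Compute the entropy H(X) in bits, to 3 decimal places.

1.962 bits

H = −Σ pᵢ log₂ pᵢ.
−0.331·log₂(0.331) = 0.5280
−0.175·log₂(0.175) = 0.4401
−0.224·log₂(0.224) = 0.4835
−0.270·log₂(0.270) = 0.5100
Sum ≈ 1.9615 → 1.962 bits.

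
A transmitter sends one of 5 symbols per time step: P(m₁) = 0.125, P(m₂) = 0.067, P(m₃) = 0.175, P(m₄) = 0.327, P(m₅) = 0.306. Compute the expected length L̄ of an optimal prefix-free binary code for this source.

Repeatedly combine the two least-probable nodes; the expected code length is the sum of the merged weights.
merge 67/1000 + 1/8 → 24/125
merge 7/40 + 24/125 → 367/1000
merge 153/500 + 327/1000 → 633/1000
merge 367/1000 + 633/1000 → 1
L = 24/125 + 367/1000 + 633/1000 + 1 = 274/125 = 2.192 bits/symbol.

2.192 bits/symbol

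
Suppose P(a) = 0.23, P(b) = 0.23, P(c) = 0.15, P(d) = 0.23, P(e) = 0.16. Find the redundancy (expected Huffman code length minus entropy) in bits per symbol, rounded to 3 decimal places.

0.013 bits

Entropy H = −Σ p log₂ p ≈ 2.2966 bits.
Huffman merges: 3/20+4/25→31/100; 23/100+23/100→23/50; 23/100+31/100→27/50; 23/50+27/50→1. L = 231/100 ≈ 2.3100.
L − H = 2.3100 − 2.2966 = 0.013 bits.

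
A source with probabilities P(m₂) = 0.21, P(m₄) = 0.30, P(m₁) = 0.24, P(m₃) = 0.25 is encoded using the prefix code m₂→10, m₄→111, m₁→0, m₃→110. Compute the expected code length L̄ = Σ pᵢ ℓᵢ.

L̄ = Σ pᵢ·ℓᵢ = 0.21·2 + 0.30·3 + 0.24·1 + 0.25·3 = 2.31 bits/symbol.

2.31 bits/symbol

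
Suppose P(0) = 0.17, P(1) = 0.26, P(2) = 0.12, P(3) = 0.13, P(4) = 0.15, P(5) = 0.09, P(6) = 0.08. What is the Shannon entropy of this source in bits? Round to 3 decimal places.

H = −Σ pᵢ log₂ pᵢ.
−0.17·log₂(0.17) = 0.4346
−0.26·log₂(0.26) = 0.5053
−0.12·log₂(0.12) = 0.3671
−0.13·log₂(0.13) = 0.3826
−0.15·log₂(0.15) = 0.4105
−0.09·log₂(0.09) = 0.3127
−0.08·log₂(0.08) = 0.2915
Sum ≈ 2.7043 → 2.704 bits.

2.704 bits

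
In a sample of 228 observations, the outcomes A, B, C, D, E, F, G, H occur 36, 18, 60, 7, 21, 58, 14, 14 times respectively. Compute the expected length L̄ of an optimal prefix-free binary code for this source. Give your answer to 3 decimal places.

2.715 bits/symbol

Probabilities are the counts divided by 228.
Repeatedly combine the two least-probable nodes; the expected code length is the sum of the merged weights.
merge 7/228 + 7/114 → 7/76
merge 7/114 + 3/38 → 8/57
merge 7/76 + 7/76 → 7/38
merge 8/57 + 3/19 → 17/57
merge 7/38 + 29/114 → 25/57
merge 5/19 + 17/57 → 32/57
merge 25/57 + 32/57 → 1
L = 7/76 + 8/57 + 7/38 + 17/57 + 25/57 + 32/57 + 1 = 619/228 ≈ 2.715 bits/symbol.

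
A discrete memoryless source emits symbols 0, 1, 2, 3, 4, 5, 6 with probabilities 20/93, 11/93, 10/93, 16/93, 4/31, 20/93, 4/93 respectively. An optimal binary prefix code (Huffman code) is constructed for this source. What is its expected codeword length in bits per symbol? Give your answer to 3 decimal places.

2.720 bits/symbol

Repeatedly combine the two least-probable nodes; the expected code length is the sum of the merged weights.
merge 4/93 + 10/93 → 14/93
merge 11/93 + 4/31 → 23/93
merge 14/93 + 16/93 → 10/31
merge 20/93 + 20/93 → 40/93
merge 23/93 + 10/31 → 53/93
merge 40/93 + 53/93 → 1
L = 14/93 + 23/93 + 10/31 + 40/93 + 53/93 + 1 = 253/93 ≈ 2.720 bits/symbol.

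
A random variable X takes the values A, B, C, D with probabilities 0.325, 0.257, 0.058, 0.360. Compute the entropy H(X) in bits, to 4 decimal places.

H = −Σ pᵢ log₂ pᵢ.
−0.325·log₂(0.325) = 0.5270
−0.257·log₂(0.257) = 0.5038
−0.058·log₂(0.058) = 0.2383
−0.360·log₂(0.360) = 0.5306
Sum ≈ 1.7996 → 1.7996 bits.

1.7996 bits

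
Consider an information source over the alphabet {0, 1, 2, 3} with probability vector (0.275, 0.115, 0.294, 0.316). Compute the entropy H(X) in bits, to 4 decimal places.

H = −Σ pᵢ log₂ pᵢ.
−0.275·log₂(0.275) = 0.5122
−0.115·log₂(0.115) = 0.3588
−0.294·log₂(0.294) = 0.5192
−0.316·log₂(0.316) = 0.5252
Sum ≈ 1.9155 → 1.9155 bits.

1.9155 bits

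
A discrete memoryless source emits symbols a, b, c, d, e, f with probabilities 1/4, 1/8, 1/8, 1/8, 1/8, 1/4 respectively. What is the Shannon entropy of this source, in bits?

2.5 bits

Each probability is a power of 1/2, so log₂(1/p) is an integer.
H = Σ p·log₂(1/p) = 1/4·2 + 1/8·3 + 1/8·3 + 1/8·3 + 1/8·3 + 1/4·2 = 2.5 bits.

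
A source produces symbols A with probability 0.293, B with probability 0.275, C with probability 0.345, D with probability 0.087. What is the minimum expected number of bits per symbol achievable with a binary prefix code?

2 bits/symbol

Repeatedly combine the two least-probable nodes; the expected code length is the sum of the merged weights.
merge 87/1000 + 11/40 → 181/500
merge 293/1000 + 69/200 → 319/500
merge 181/500 + 319/500 → 1
L = 181/500 + 319/500 + 1 = 2 bits/symbol.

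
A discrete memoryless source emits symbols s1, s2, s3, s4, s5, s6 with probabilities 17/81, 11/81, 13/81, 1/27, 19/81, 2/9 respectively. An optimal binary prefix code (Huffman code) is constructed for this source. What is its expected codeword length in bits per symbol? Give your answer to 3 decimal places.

Repeatedly combine the two least-probable nodes; the expected code length is the sum of the merged weights.
merge 1/27 + 11/81 → 14/81
merge 13/81 + 14/81 → 1/3
merge 17/81 + 2/9 → 35/81
merge 19/81 + 1/3 → 46/81
merge 35/81 + 46/81 → 1
L = 14/81 + 1/3 + 35/81 + 46/81 + 1 = 203/81 ≈ 2.506 bits/symbol.

2.506 bits/symbol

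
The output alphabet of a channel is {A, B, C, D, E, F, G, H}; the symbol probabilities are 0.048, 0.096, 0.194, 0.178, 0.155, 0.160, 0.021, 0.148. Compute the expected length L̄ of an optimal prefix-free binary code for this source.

Repeatedly combine the two least-probable nodes; the expected code length is the sum of the merged weights.
merge 21/1000 + 6/125 → 69/1000
merge 69/1000 + 12/125 → 33/200
merge 37/250 + 31/200 → 303/1000
merge 4/25 + 33/200 → 13/40
merge 89/500 + 97/500 → 93/250
merge 303/1000 + 13/40 → 157/250
merge 93/250 + 157/250 → 1
L = 69/1000 + 33/200 + 303/1000 + 13/40 + 93/250 + 157/250 + 1 = 1431/500 = 2.862 bits/symbol.

2.862 bits/symbol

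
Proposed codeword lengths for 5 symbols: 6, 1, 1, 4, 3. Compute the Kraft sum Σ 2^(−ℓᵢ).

1.203125

With common denominator 2^6 = 64: Σ 2^(−ℓᵢ) = 1/64 + 32/64 + 32/64 + 4/64 + 8/64 = 77/64 = 1.203125.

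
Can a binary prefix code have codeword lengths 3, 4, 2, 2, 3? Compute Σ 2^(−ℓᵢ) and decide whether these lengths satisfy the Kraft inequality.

0.8125; yes

With common denominator 2^4 = 16: Σ 2^(−ℓᵢ) = 2/16 + 1/16 + 4/16 + 4/16 + 2/16 = 13/16 = 0.8125.
Kraft's inequality requires Σ ≤ 1; here Σ = 0.8125 ≤ 1, so such a prefix code exists.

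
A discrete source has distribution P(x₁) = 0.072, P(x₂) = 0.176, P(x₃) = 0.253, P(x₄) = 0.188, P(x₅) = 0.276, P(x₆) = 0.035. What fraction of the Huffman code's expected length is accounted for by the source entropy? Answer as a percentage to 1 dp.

Entropy H = −Σ p log₂ p ≈ 2.3513 bits.
Huffman merges: 7/200+9/125→107/1000; 107/1000+22/125→283/1000; 47/250+253/1000→441/1000; 69/250+283/1000→559/1000; 441/1000+559/1000→1. L = 239/100 ≈ 2.3900.
Efficiency = H/L = 2.3513/2.3900 = 98.4%.

98.4%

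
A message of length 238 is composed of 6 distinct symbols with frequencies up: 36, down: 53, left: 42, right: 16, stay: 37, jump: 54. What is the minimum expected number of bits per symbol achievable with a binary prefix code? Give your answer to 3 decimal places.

Probabilities are the counts divided by 238.
Repeatedly combine the two least-probable nodes; the expected code length is the sum of the merged weights.
merge 8/119 + 18/119 → 26/119
merge 37/238 + 3/17 → 79/238
merge 26/119 + 53/238 → 15/34
merge 27/119 + 79/238 → 19/34
merge 15/34 + 19/34 → 1
L = 26/119 + 79/238 + 15/34 + 19/34 + 1 = 607/238 ≈ 2.550 bits/symbol.

2.550 bits/symbol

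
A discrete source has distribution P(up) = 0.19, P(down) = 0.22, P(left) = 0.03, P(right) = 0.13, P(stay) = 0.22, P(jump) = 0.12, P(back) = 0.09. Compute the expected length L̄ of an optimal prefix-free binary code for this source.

2.68 bits/symbol

Repeatedly combine the two least-probable nodes; the expected code length is the sum of the merged weights.
merge 3/100 + 9/100 → 3/25
merge 3/25 + 3/25 → 6/25
merge 13/100 + 19/100 → 8/25
merge 11/50 + 11/50 → 11/25
merge 6/25 + 8/25 → 14/25
merge 11/25 + 14/25 → 1
L = 3/25 + 6/25 + 8/25 + 11/25 + 14/25 + 1 = 67/25 = 2.68 bits/symbol.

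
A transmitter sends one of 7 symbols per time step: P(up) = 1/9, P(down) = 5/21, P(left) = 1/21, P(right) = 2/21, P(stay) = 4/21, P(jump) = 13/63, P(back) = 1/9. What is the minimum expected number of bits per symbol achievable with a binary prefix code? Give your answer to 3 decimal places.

2.698 bits/symbol

Repeatedly combine the two least-probable nodes; the expected code length is the sum of the merged weights.
merge 1/21 + 2/21 → 1/7
merge 1/9 + 1/9 → 2/9
merge 1/7 + 4/21 → 1/3
merge 13/63 + 2/9 → 3/7
merge 5/21 + 1/3 → 4/7
merge 3/7 + 4/7 → 1
L = 1/7 + 2/9 + 1/3 + 3/7 + 4/7 + 1 = 170/63 ≈ 2.698 bits/symbol.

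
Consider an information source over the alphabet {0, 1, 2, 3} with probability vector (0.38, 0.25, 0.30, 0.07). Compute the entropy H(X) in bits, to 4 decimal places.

H = −Σ pᵢ log₂ pᵢ.
−0.38·log₂(0.38) = 0.5305
−0.25·log₂(0.25) = 0.5000
−0.30·log₂(0.30) = 0.5211
−0.07·log₂(0.07) = 0.2686
Sum ≈ 1.8201 → 1.8201 bits.

1.8201 bits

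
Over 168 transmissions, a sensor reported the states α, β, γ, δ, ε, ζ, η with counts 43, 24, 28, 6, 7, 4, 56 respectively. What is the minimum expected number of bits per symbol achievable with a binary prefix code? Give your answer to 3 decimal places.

2.405 bits/symbol

Probabilities are the counts divided by 168.
Repeatedly combine the two least-probable nodes; the expected code length is the sum of the merged weights.
merge 1/42 + 1/28 → 5/84
merge 1/24 + 5/84 → 17/168
merge 17/168 + 1/7 → 41/168
merge 1/6 + 41/168 → 23/56
merge 43/168 + 1/3 → 33/56
merge 23/56 + 33/56 → 1
L = 5/84 + 17/168 + 41/168 + 23/56 + 33/56 + 1 = 101/42 ≈ 2.405 bits/symbol.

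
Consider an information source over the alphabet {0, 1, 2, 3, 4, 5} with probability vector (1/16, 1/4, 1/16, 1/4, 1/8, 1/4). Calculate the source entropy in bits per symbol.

2.375 bits

Each probability is a power of 1/2, so log₂(1/p) is an integer.
H = Σ p·log₂(1/p) = 1/16·4 + 1/4·2 + 1/16·4 + 1/4·2 + 1/8·3 + 1/4·2 = 2.375 bits.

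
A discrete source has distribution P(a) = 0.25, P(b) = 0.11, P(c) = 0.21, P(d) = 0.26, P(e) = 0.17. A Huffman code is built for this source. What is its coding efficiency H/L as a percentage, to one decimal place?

Entropy H = −Σ p log₂ p ≈ 2.2630 bits.
Huffman merges: 11/100+17/100→7/25; 21/100+1/4→23/50; 13/50+7/25→27/50; 23/50+27/50→1. L = 57/25 ≈ 2.2800.
Efficiency = H/L = 2.2630/2.2800 = 99.3%.

99.3%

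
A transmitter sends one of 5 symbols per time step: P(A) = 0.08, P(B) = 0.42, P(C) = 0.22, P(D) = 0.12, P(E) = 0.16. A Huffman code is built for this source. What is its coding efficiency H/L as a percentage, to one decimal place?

97.6%

Entropy H = −Σ p log₂ p ≈ 2.0878 bits.
Huffman merges: 2/25+3/25→1/5; 4/25+1/5→9/25; 11/50+9/25→29/50; 21/50+29/50→1. L = 107/50 ≈ 2.1400.
Efficiency = H/L = 2.0878/2.1400 = 97.6%.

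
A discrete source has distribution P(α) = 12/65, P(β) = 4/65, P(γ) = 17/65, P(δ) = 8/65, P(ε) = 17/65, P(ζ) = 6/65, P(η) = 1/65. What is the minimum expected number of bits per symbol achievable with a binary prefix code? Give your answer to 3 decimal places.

2.538 bits/symbol

Repeatedly combine the two least-probable nodes; the expected code length is the sum of the merged weights.
merge 1/65 + 4/65 → 1/13
merge 1/13 + 6/65 → 11/65
merge 8/65 + 11/65 → 19/65
merge 12/65 + 17/65 → 29/65
merge 17/65 + 19/65 → 36/65
merge 29/65 + 36/65 → 1
L = 1/13 + 11/65 + 19/65 + 29/65 + 36/65 + 1 = 33/13 ≈ 2.538 bits/symbol.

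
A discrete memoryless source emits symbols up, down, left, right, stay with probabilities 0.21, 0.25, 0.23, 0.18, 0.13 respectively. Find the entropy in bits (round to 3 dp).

H = −Σ pᵢ log₂ pᵢ.
−0.21·log₂(0.21) = 0.4728
−0.25·log₂(0.25) = 0.5000
−0.23·log₂(0.23) = 0.4877
−0.18·log₂(0.18) = 0.4453
−0.13·log₂(0.13) = 0.3826
Sum ≈ 2.2884 → 2.288 bits.

2.288 bits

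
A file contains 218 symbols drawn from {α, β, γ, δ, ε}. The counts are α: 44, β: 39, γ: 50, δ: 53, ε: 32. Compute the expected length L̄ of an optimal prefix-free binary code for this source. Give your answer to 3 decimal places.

2.326 bits/symbol

Probabilities are the counts divided by 218.
Repeatedly combine the two least-probable nodes; the expected code length is the sum of the merged weights.
merge 16/109 + 39/218 → 71/218
merge 22/109 + 25/109 → 47/109
merge 53/218 + 71/218 → 62/109
merge 47/109 + 62/109 → 1
L = 71/218 + 47/109 + 62/109 + 1 = 507/218 ≈ 2.326 bits/symbol.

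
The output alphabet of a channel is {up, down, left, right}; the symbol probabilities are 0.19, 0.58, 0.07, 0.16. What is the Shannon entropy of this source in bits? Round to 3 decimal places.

1.603 bits

H = −Σ pᵢ log₂ pᵢ.
−0.19·log₂(0.19) = 0.4552
−0.58·log₂(0.58) = 0.4558
−0.07·log₂(0.07) = 0.2686
−0.16·log₂(0.16) = 0.4230
Sum ≈ 1.6026 → 1.603 bits.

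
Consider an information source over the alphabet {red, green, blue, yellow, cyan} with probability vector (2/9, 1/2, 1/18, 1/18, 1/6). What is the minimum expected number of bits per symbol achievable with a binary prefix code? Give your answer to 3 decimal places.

Repeatedly combine the two least-probable nodes; the expected code length is the sum of the merged weights.
merge 1/18 + 1/18 → 1/9
merge 1/9 + 1/6 → 5/18
merge 2/9 + 5/18 → 1/2
merge 1/2 + 1/2 → 1
L = 1/9 + 5/18 + 1/2 + 1 = 17/9 ≈ 1.889 bits/symbol.

1.889 bits/symbol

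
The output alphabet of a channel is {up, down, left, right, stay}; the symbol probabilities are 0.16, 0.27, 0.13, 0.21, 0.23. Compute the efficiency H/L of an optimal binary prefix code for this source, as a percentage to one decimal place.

Entropy H = −Σ p log₂ p ≈ 2.2762 bits.
Huffman merges: 13/100+4/25→29/100; 21/100+23/100→11/25; 27/100+29/100→14/25; 11/25+14/25→1. L = 229/100 ≈ 2.2900.
Efficiency = H/L = 2.2762/2.2900 = 99.4%.

99.4%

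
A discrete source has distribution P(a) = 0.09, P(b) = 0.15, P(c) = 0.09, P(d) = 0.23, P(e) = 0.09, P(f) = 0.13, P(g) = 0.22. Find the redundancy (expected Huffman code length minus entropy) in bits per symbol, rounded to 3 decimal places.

0.031 bits

Entropy H = −Σ p log₂ p ≈ 2.6994 bits.
Huffman merges: 9/100+9/100→9/50; 9/100+13/100→11/50; 3/20+9/50→33/100; 11/50+11/50→11/25; 23/100+33/100→14/25; 11/25+14/25→1. L = 273/100 ≈ 2.7300.
L − H = 2.7300 − 2.6994 = 0.031 bits.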